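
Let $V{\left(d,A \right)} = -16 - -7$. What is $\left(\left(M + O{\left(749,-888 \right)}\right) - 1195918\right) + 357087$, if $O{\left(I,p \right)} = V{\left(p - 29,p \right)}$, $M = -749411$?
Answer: $-1588251$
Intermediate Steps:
$V{\left(d,A \right)} = -9$ ($V{\left(d,A \right)} = -16 + 7 = -9$)
$O{\left(I,p \right)} = -9$
$\left(\left(M + O{\left(749,-888 \right)}\right) - 1195918\right) + 357087 = \left(\left(-749411 - 9\right) - 1195918\right) + 357087 = \left(-749420 - 1195918\right) + 357087 = -1945338 + 357087 = -1588251$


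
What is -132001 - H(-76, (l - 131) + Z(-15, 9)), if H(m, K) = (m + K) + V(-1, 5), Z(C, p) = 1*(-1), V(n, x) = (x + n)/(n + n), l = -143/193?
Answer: -25435520/193 ≈ -1.3179e+5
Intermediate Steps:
l = -143/193 (l = -143*1/193 = -143/193 ≈ -0.74093)
V(n, x) = (n + x)/(2*n) (V(n, x) = (n + x)/((2*n)) = (n + x)*(1/(2*n)) = (n + x)/(2*n))
Z(C, p) = -1
H(m, K) = -2 + K + m (H(m, K) = (m + K) + (1/2)*(-1 + 5)/(-1) = (K + m) + (1/2)*(-1)*4 = (K + m) - 2 = -2 + K + m)
-132001 - H(-76, (l - 131) + Z(-15, 9)) = -132001 - (-2 + ((-143/193 - 131) - 1) - 76) = -132001 - (-2 + (-25426/193 - 1) - 76) = -132001 - (-2 - 25619/193 - 76) = -132001 - 1*(-40673/193) = -132001 + 40673/193 = -25435520/193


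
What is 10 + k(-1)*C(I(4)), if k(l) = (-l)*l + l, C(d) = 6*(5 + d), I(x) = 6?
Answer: -122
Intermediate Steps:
C(d) = 30 + 6*d
k(l) = l - l² (k(l) = -l² + l = l - l²)
10 + k(-1)*C(I(4)) = 10 + (-(1 - 1*(-1)))*(30 + 6*6) = 10 + (-(1 + 1))*(30 + 36) = 10 - 1*2*66 = 10 - 2*66 = 10 - 132 = -122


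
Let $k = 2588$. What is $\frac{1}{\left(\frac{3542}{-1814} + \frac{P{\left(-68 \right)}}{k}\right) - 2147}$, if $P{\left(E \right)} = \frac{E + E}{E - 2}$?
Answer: $- \frac{20539015}{44137354081} \approx -0.00046534$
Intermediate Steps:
$P{\left(E \right)} = \frac{2 E}{-2 + E}$
$\frac{1}{\left(\frac{3542}{-1814} + \frac{P{\left(-68 \right)}}{k}\right) - 2147} = \frac{1}{\left(\frac{3542}{-1814} + \frac{2 \left(-68\right) \frac{1}{-2 - 68}}{2588}\right) - 2147} = \frac{1}{\left(3542 \left(- \frac{1}{1814}\right) + 2 \left(-68\right) \frac{1}{-70} \cdot \frac{1}{2588}\right) - 2147} = \frac{1}{\left(- \frac{1771}{907} + 2 \left(-68\right) \left(- \frac{1}{70}\right) \frac{1}{2588}\right) - 2147} = \frac{1}{\left(- \frac{1771}{907} + \frac{68}{35} \cdot \frac{1}{2588}\right) - 2147} = \frac{1}{\left(- \frac{1771}{907} + \frac{17}{22645}\right) - 2147} = \frac{1}{- \frac{40088876}{20539015} - 2147} = \frac{1}{- \frac{44137354081}{20539015}} = - \frac{20539015}{44137354081}$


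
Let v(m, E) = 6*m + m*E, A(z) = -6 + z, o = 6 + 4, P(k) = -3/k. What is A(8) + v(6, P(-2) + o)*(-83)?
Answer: -8713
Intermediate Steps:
o = 10
v(m, E) = 6*m + E*m
A(8) + v(6, P(-2) + o)*(-83) = (-6 + 8) + (6*(6 + (-3/(-2) + 10)))*(-83) = 2 + (6*(6 + (-3*(-1/2) + 10)))*(-83) = 2 + (6*(6 + (3/2 + 10)))*(-83) = 2 + (6*(6 + 23/2))*(-83) = 2 + (6*(35/2))*(-83) = 2 + 105*(-83) = 2 - 8715 = -8713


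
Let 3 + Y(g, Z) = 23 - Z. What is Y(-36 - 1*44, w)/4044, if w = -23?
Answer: 43/4044 ≈ 0.010633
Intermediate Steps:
Y(g, Z) = 20 - Z (Y(g, Z) = -3 + (23 - Z) = 20 - Z)
Y(-36 - 1*44, w)/4044 = (20 - 1*(-23))/4044 = (20 + 23)*(1/4044) = 43*(1/4044) = 43/4044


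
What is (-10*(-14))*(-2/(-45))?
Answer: 56/9 ≈ 6.2222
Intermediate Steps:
(-10*(-14))*(-2/(-45)) = 140*(-2*(-1/45)) = 140*(2/45) = 56/9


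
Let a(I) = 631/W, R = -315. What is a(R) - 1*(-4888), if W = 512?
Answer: 2503287/512 ≈ 4889.2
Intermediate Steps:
a(I) = 631/512
a(R) - 1*(-4888) = 631/512 - 1*(-4888) = 631/512 + 4888 = 2503287/512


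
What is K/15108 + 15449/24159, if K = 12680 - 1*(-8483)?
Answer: 248226803/121664724 ≈ 2.0403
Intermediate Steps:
K = 21163 (K = 12680 + 8483 = 21163)
K/15108 + 15449/24159 = 21163/15108 + 15449/24159 = 248226803/121664724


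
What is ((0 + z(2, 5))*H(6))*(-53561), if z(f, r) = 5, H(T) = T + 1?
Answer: -1874635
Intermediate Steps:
H(T) = 1 + T
((0 + z(2, 5))*H(6))*(-53561) = ((0 + 5)*(1 + 6))*(-53561) = (5*7)*(-53561) = 35*(-53561) = -1874635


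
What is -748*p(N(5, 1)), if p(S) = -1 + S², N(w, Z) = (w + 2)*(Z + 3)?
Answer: -585684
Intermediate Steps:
N(w, Z) = (2 + w)*(3 + Z)
-748*p(N(5, 1)) = -748*(-1 + (6 + 2*1 + 3*5 + 1*5)²) = -748*(-1 + (6 + 2 + 15 + 5)²) = -748*(-1 + 28²) = -748*(-1 + 784) = -748*783 = -585684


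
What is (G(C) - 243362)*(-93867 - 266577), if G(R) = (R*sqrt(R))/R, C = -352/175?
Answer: 87718372728 - 205968*I*sqrt(154)/5 ≈ 8.7718e+10 - 5.112e+5*I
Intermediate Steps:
C = -352/175 (C = -352*1/175 = -352/175 ≈ -2.0114)
G(R) = sqrt(R) (G(R) = R**(3/2)/R = sqrt(R))
(G(C) - 243362)*(-93867 - 266577) = (sqrt(-352/175) - 243362)*(-93867 - 266577) = (4*I*sqrt(154)/35 - 243362)*(-360444) = (-243362 + 4*I*sqrt(154)/35)*(-360444) = 87718372728 - 205968*I*sqrt(154)/5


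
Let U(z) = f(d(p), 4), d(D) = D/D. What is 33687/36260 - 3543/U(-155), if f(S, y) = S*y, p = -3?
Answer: -8020902/9065 ≈ -884.82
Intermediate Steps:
d(D) = 1
U(z) = 4 (U(z) = 1*4 = 4)
33687/36260 - 3543/U(-155) = 33687/36260 - 3543/4 = -8020902/9065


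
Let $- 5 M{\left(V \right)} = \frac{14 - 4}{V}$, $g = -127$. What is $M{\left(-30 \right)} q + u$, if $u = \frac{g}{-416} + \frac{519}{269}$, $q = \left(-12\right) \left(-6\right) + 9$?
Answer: $\frac{4271743}{559520} \approx 7.6347$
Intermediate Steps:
$M{\left(V \right)} = - \frac{2}{V}$ ($M{\left(V \right)} = - \frac{\left(14 - 4\right) \frac{1}{V}}{5} = - \frac{10 \frac{1}{V}}{5} = - \frac{2}{V}$)
$q = 81$ ($q = 72 + 9 = 81$)
$u = \frac{250067}{111904}$ ($u = - \frac{127}{-416} + \frac{519}{269} = \left(-127\right) \left(- \frac{1}{416}\right) + 519 \cdot \frac{1}{269} = \frac{127}{416} + \frac{519}{269} = \frac{250067}{111904} \approx 2.2347$)
$M{\left(-30 \right)} q + u = - \frac{2}{-30} \cdot 81 + \frac{250067}{111904} = \left(-2\right) \left(- \frac{1}{30}\right) 81 + \frac{250067}{111904} = \frac{1}{15} \cdot 81 + \frac{250067}{111904} = \frac{27}{5} + \frac{250067}{111904} = \frac{4271743}{559520}$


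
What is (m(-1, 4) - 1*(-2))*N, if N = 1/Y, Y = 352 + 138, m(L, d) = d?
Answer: 3/245 ≈ 0.012245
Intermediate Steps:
Y = 490
N = 1/490 ≈ 0.0020408
(m(-1, 4) - 1*(-2))*N = (4 - 1*(-2))*(1/490) = (4 + 2)*(1/490) = 6*(1/490) = 3/245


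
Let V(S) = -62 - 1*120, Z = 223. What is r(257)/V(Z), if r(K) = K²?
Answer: -66049/182 ≈ -362.91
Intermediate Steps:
V(S) = -182 (V(S) = -62 - 120 = -182)
r(257)/V(Z) = 257²/(-182) = 66049*(-1/182) = -66049/182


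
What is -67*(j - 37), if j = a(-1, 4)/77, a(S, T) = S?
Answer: 190950/77 ≈ 2479.9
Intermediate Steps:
j = -1/77 ≈ -0.012987
-67*(j - 37) = -67*(-1/77 - 37) = -67*(-2850/77) = 190950/77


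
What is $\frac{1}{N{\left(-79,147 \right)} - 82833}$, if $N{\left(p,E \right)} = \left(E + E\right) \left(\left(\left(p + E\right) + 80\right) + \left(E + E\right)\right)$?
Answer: $\frac{1}{47115} \approx 2.1225 \cdot 10^{-5}$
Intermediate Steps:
$N{\left(p,E \right)} = 2 E \left(80 + p + 3 E\right)$ ($N{\left(p,E \right)} = 2 E \left(\left(\left(E + p\right) + 80\right) + 2 E\right) = 2 E \left(\left(80 + E + p\right) + 2 E\right) = 2 E \left(80 + p + 3 E\right)$)
$\frac{1}{N{\left(-79,147 \right)} - 82833} = \frac{1}{2 \cdot 147 \left(80 - 79 + 3 \cdot 147\right) - 82833} = \frac{1}{2 \cdot 147 \left(80 - 79 + 441\right) - 82833} = \frac{1}{2 \cdot 147 \cdot 442 - 82833} = \frac{1}{129948 - 82833} = \frac{1}{47115}$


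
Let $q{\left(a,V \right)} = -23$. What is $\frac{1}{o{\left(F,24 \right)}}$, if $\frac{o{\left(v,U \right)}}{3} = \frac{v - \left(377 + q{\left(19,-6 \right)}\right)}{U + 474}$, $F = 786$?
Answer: $\frac{83}{216} \approx 0.38426$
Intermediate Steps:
$o{\left(v,U \right)} = \frac{3 \left(-354 + v\right)}{474 + U}$ ($o{\left(v,U \right)} = 3 \frac{v - 354}{U + 474} = 3 \frac{v + \left(-377 + 23\right)}{474 + U} = 3 \frac{v - 354}{474 + U} = 3 \frac{-354 + v}{474 + U} = \frac{3 \left(-354 + v\right)}{474 + U}$)
$\frac{1}{o{\left(F,24 \right)}} = \frac{1}{3 \frac{1}{474 + 24} \left(-354 + 786\right)} = \frac{1}{3 \cdot \frac{1}{498} \cdot 432} = \frac{1}{\frac{216}{83}} = \frac{83}{216}$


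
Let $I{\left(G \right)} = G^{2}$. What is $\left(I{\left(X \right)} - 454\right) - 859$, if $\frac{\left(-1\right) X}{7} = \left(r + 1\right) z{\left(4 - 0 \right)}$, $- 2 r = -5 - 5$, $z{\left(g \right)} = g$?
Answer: $26911$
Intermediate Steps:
$r = 5$ ($r = - \frac{-5 - 5}{2} = \left(- \frac{1}{2}\right) \left(-10\right) = 5$)
$X = -168$ ($X = - 7 \left(5 + 1\right) \left(4 - 0\right) = - 7 \cdot 6 \left(4 + 0\right) = - 7 \cdot 6 \cdot 4 = \left(-7\right) 24 = -168$)
$\left(I{\left(X \right)} - 454\right) - 859 = \left(\left(-168\right)^{2} - 454\right) - 859 = \left(28224 - 454\right) - 859 = 27770 - 859 = 26911$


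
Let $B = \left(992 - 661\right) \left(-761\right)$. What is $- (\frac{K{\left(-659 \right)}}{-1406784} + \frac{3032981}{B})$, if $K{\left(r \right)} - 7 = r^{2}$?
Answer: $\frac{273508898857}{22147264284} \approx 12.35$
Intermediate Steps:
$K{\left(r \right)} = 7 + r^{2}$
$B = -251891$ ($B = 331 \left(-761\right) = -251891$)
$- (\frac{K{\left(-659 \right)}}{-1406784} + \frac{3032981}{B}) = - (\frac{7 + \left(-659\right)^{2}}{-1406784} + \frac{3032981}{-251891}) = - (\left(7 + 434281\right) \left(- \frac{1}{1406784}\right) + 3032981 \left(- \frac{1}{251891}\right)) = - (434288 \left(- \frac{1}{1406784}\right) - \frac{3032981}{251891}) = - (- \frac{27143}{87924} - \frac{3032981}{251891}) = \left(-1\right) \left(- \frac{273508898857}{22147264284}\right) = \frac{273508898857}{22147264284}$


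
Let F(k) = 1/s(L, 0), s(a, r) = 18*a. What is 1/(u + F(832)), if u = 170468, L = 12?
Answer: 216/36821089 ≈ 5.8662e-6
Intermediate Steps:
F(k) = 1/216 (F(k) = 1/(18*12) = 1/216)
1/(u + F(832)) = 1/(170468 + 1/216) = 1/(36821089/216) = 216/36821089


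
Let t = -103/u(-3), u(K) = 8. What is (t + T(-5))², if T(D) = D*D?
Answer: 9409/64 ≈ 147.02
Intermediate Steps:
T(D) = D²
t = -103/8 ≈ -12.875
(t + T(-5))² = (-103/8 + (-5)²)² = (-103/8 + 25)² = (97/8)² = 9409/64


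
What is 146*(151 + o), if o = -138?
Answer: 1898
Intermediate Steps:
146*(151 + o) = 146*(151 - 138) = 146*13 = 1898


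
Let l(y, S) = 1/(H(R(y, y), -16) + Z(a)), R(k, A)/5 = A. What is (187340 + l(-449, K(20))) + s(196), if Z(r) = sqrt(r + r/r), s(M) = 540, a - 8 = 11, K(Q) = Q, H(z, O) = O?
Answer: 11084916/59 - sqrt(5)/118 ≈ 1.8788e+5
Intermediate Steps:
R(k, A) = 5*A
a = 19 (a = 8 + 11 = 19)
Z(r) = sqrt(1 + r) (Z(r) = sqrt(r + 1) = sqrt(1 + r))
l(y, S) = 1/(-16 + 2*sqrt(5)) (l(y, S) = 1/(-16 + sqrt(1 + 19)) = 1/(-16 + sqrt(20)) = 1/(-16 + 2*sqrt(5)))
(187340 + l(-449, K(20))) + s(196) = (187340 + (-4/59 - sqrt(5)/118)) + 540 = (11053056/59 - sqrt(5)/118) + 540 = 11084916/59 - sqrt(5)/118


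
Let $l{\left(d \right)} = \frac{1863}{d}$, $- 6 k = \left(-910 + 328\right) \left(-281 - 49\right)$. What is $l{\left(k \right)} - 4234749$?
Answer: $- \frac{45184772451}{10670} \approx -4.2348 \cdot 10^{6}$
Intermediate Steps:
$k = -32010$ ($k = - \frac{\left(-910 + 328\right) \left(-281 - 49\right)}{6} = - \frac{\left(-582\right) \left(-330\right)}{6} = \left(- \frac{1}{6}\right) 192060 = -32010$)
$l{\left(k \right)} - 4234749 = \frac{1863}{-32010} - 4234749 = 1863 \left(- \frac{1}{32010}\right) - 4234749 = - \frac{621}{10670} - 4234749 = - \frac{45184772451}{10670}$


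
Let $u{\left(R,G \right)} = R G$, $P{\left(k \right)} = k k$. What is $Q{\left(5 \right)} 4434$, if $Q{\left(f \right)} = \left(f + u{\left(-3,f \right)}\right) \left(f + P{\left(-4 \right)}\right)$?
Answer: $-931140$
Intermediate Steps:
$P{\left(k \right)} = k^{2}$
$u{\left(R,G \right)} = G R$
$Q{\left(f \right)} = - 2 f \left(16 + f\right)$ ($Q{\left(f \right)} = \left(f + f \left(-3\right)\right) \left(f + \left(-4\right)^{2}\right) = \left(f - 3 f\right) \left(f + 16\right) = - 2 f \left(16 + f\right)$)
$Q{\left(5 \right)} 4434 = 2 \cdot 5 \left(-16 - 5\right) 4434 = 2 \cdot 5 \left(-21\right) 4434 = \left(-210\right) 4434 = -931140$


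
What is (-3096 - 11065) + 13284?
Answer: -877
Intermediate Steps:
(-3096 - 11065) + 13284 = -14161 + 13284 = -877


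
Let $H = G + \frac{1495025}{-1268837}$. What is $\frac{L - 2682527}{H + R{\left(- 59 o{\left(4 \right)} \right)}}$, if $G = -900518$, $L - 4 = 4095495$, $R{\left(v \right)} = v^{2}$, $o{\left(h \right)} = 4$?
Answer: $- \frac{1792831153564}{1071942907039} \approx -1.6725$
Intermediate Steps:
$L = 4095499$ ($L = 4 + 4095495 = 4095499$)
$H = - \frac{1142612052591}{1268837}$ ($H = -900518 + \frac{1495025}{-1268837} = -900518 + 1495025 \left(- \frac{1}{1268837}\right) = -900518 - \frac{1495025}{1268837} = - \frac{1142612052591}{1268837} \approx -9.0052 \cdot 10^{5}$)
$\frac{L - 2682527}{H + R{\left(- 59 o{\left(4 \right)} \right)}} = \frac{4095499 - 2682527}{- \frac{1142612052591}{1268837} + \left(\left(-59\right) 4\right)^{2}} = \frac{1412972}{- \frac{1142612052591}{1268837} + \left(-236\right)^{2}} = \frac{1412972}{- \frac{1142612052591}{1268837} + 55696} = \frac{1412972}{- \frac{1071942907039}{1268837}} = 1412972 \left(- \frac{1268837}{1071942907039}\right) = - \frac{1792831153564}{1071942907039}$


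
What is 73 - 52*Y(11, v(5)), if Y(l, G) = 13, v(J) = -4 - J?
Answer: -603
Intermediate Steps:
73 - 52*Y(11, v(5)) = 73 - 52*13 = 73 - 676 = -603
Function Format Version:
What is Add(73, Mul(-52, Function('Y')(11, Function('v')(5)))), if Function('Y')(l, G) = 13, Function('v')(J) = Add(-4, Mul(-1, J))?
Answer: -603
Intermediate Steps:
Add(73, Mul(-52, Function('Y')(11, Function('v')(5)))) = Add(73, Mul(-52, 13)) = Add(73, -676) = -603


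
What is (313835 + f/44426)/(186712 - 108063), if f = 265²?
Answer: 13942503935/3494060474 ≈ 3.9903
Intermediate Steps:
f = 70225
(313835 + f/44426)/(186712 - 108063) = (313835 + 70225/44426)/(186712 - 108063) = (313835 + 70225*(1/44426))/78649 = (313835 + 70225/44426)*(1/78649) = (13942503935/44426)*(1/78649) = 13942503935/3494060474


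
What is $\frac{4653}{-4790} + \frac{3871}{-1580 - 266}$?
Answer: $- \frac{6782882}{2210585} \approx -3.0684$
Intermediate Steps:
$\frac{4653}{-4790} + \frac{3871}{-1580 - 266} = 4653 \left(- \frac{1}{4790}\right) + \frac{3871}{-1846} = - \frac{4653}{4790} + 3871 \left(- \frac{1}{1846}\right) = - \frac{4653}{4790} - \frac{3871}{1846} = - \frac{6782882}{2210585}$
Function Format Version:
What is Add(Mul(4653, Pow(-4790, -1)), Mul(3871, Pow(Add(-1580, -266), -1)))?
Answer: Rational(-6782882, 2210585) ≈ -3.0684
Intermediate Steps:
Add(Mul(4653, Pow(-4790, -1)), Mul(3871, Pow(Add(-1580, -266), -1))) = Add(Mul(4653, Rational(-1, 4790)), Mul(3871, Pow(-1846, -1))) = Add(Rational(-4653, 4790), Mul(3871, Rational(-1, 1846))) = Add(Rational(-4653, 4790), Rational(-3871, 1846)) = Rational(-6782882, 2210585)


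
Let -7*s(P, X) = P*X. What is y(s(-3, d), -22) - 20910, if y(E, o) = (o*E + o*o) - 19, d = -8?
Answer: -142587/7 ≈ -20370.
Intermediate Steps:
s(P, X) = -P*X/7
y(E, o) = -19 + o**2 + E*o (y(E, o) = (E*o + o**2) - 19 = (o**2 + E*o) - 19 = -19 + o**2 + E*o)
y(s(-3, d), -22) - 20910 = (-19 + (-22)**2 - 1/7*(-3)*(-8)*(-22)) - 20910 = (-19 + 484 - 24/7*(-22)) - 20910 = (-19 + 484 + 528/7) - 20910 = 3783/7 - 20910 = -142587/7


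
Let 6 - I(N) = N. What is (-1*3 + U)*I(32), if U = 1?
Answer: 52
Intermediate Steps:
I(N) = 6 - N
(-1*3 + U)*I(32) = (-1*3 + 1)*(6 - 1*32) = (-3 + 1)*(6 - 32) = -2*(-26) = 52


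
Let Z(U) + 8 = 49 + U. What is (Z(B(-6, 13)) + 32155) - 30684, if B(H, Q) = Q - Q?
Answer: 1512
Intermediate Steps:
B(H, Q) = 0
Z(U) = 41 + U (Z(U) = -8 + (49 + U) = 41 + U)
(Z(B(-6, 13)) + 32155) - 30684 = ((41 + 0) + 32155) - 30684 = (41 + 32155) - 30684 = 32196 - 30684 = 1512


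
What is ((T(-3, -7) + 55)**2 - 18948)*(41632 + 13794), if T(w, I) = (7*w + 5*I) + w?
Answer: -1049325032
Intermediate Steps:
T(w, I) = 5*I + 8*w (T(w, I) = (5*I + 7*w) + w = 5*I + 8*w)
((T(-3, -7) + 55)**2 - 18948)*(41632 + 13794) = (((5*(-7) + 8*(-3)) + 55)**2 - 18948)*(41632 + 13794) = (((-35 - 24) + 55)**2 - 18948)*55426 = ((-59 + 55)**2 - 18948)*55426 = ((-4)**2 - 18948)*55426 = (16 - 18948)*55426 = -18932*55426 = -1049325032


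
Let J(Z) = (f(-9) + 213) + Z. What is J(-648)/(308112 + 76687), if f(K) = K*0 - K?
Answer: -426/384799 ≈ -0.0011071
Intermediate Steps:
f(K) = -K (f(K) = 0 - K = -K)
J(Z) = 222 + Z (J(Z) = (-1*(-9) + 213) + Z = (9 + 213) + Z = 222 + Z)
J(-648)/(308112 + 76687) = (222 - 648)/(308112 + 76687) = -426/384799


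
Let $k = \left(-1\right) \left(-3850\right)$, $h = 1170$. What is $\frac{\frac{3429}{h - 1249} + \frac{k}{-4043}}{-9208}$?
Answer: $\frac{14167597}{2941007576} \approx 0.0048173$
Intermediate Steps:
$k = 3850$
$\frac{\frac{3429}{h - 1249} + \frac{k}{-4043}}{-9208} = \frac{\frac{3429}{1170 - 1249} + \frac{3850}{-4043}}{-9208} = \left(\frac{3429}{1170 - 1249} + 3850 \left(- \frac{1}{4043}\right)\right) \left(- \frac{1}{9208}\right) = \left(\frac{3429}{-79} - \frac{3850}{4043}\right) \left(- \frac{1}{9208}\right) = \left(3429 \left(- \frac{1}{79}\right) - \frac{3850}{4043}\right) \left(- \frac{1}{9208}\right) = \left(- \frac{3429}{79} - \frac{3850}{4043}\right) \left(- \frac{1}{9208}\right) = \left(- \frac{14167597}{319397}\right) \left(- \frac{1}{9208}\right) = \frac{14167597}{2941007576}$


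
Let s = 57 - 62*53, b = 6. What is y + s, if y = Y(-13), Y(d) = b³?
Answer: -3013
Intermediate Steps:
Y(d) = 216 (Y(d) = 6³ = 216)
s = -3229 (s = 57 - 3286 = -3229)
y = 216
y + s = 216 - 3229 = -3013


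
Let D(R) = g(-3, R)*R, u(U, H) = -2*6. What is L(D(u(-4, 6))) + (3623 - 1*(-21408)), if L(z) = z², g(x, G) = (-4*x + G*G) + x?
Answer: 3395927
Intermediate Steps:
g(x, G) = G² - 3*x (g(x, G) = (-4*x + G²) + x = (G² - 4*x) + x = G² - 3*x)
u(U, H) = -12
D(R) = R*(9 + R²) (D(R) = (R² - 3*(-3))*R = (R² + 9)*R = (9 + R²)*R = R*(9 + R²))
L(D(u(-4, 6))) + (3623 - 1*(-21408)) = (-12*(9 + (-12)²))² + (3623 - 1*(-21408)) = (-12*(9 + 144))² + (3623 + 21408) = (-12*153)² + 25031 = (-1836)² + 25031 = 3370896 + 25031 = 3395927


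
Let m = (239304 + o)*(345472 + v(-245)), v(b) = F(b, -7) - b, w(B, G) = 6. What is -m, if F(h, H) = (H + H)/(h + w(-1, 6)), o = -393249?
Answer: 12719917607265/239 ≈ 5.3221e+10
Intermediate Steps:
F(h, H) = 2*H/(6 + h) (F(h, H) = (H + H)/(h + 6) = (2*H)/(6 + h) = 2*H/(6 + h))
v(b) = -b - 14/(6 + b) (v(b) = 2*(-7)/(6 + b) - b = -14/(6 + b) - b = -b - 14/(6 + b))
m = -12719917607265/239 (m = (239304 - 393249)*(345472 + (-14 - 1*(-245)*(6 - 245))/(6 - 245)) = -153945*(345472 + (-14 - 1*(-245)*(-239))/(-239)) = -153945*(345472 - (-14 - 58555)/239) = -153945*(345472 - 1/239*(-58569)) = -153945*(345472 + 58569/239) = -153945*82626377/239 = -12719917607265/239 ≈ -5.3221e+10)
-m = -1*(-12719917607265/239) = 12719917607265/239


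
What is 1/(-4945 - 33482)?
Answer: -1/38427 ≈ -2.6023e-5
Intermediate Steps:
1/(-4945 - 33482) = 1/(-38427) = -1/38427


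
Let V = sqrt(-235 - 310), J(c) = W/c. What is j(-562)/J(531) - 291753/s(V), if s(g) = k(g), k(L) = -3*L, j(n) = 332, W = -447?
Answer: -58764/149 - 97251*I*sqrt(545)/545 ≈ -394.39 - 4165.8*I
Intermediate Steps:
J(c) = -447/c
V = I*sqrt(545) (V = sqrt(-545) = I*sqrt(545) ≈ 23.345*I)
s(g) = -3*g
j(-562)/J(531) - 291753/s(V) = 332/((-447/531)) - 291753*I*sqrt(545)/1635 = 332/((-447*1/531)) - 291753*I*sqrt(545)/1635 = 332/(-149/177) - 97251*I*sqrt(545)/545 = 332*(-177/149) - 97251*I*sqrt(545)/545 = -58764/149 - 97251*I*sqrt(545)/545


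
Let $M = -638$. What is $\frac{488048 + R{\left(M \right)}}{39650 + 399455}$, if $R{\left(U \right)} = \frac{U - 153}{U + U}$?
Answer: $\frac{622750039}{560297980} \approx 1.1115$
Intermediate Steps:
$R{\left(U \right)} = \frac{-153 + U}{2 U}$
$\frac{488048 + R{\left(M \right)}}{39650 + 399455} = \frac{488048 + \frac{-153 - 638}{2 \left(-638\right)}}{39650 + 399455} = \frac{488048 + \frac{1}{2} \left(- \frac{1}{638}\right) \left(-791\right)}{439105} = \left(488048 + \frac{791}{1276}\right) \frac{1}{439105} = \frac{622750039}{1276} \cdot \frac{1}{439105} = \frac{622750039}{560297980}$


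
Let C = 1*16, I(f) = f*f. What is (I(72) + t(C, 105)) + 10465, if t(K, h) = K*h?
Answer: 17329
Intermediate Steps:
I(f) = f**2
C = 16
(I(72) + t(C, 105)) + 10465 = (72**2 + 16*105) + 10465 = (5184 + 1680) + 10465 = 6864 + 10465 = 17329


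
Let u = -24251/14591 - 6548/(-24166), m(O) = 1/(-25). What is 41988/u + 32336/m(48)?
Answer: -205665864540964/245253899 ≈ -8.3858e+5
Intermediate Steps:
m(O) = -1/25
u = -245253899/176303053 (u = -24251*1/14591 - 6548*(-1/24166) = -24251/14591 + 3274/12083 = -245253899/176303053 ≈ -1.3911)
41988/u + 32336/m(48) = 41988/(-245253899/176303053) + 32336/(-1/25) = 41988*(-176303053/245253899) + 32336*(-25) = -7402612589364/245253899 - 808400 = -205665864540964/245253899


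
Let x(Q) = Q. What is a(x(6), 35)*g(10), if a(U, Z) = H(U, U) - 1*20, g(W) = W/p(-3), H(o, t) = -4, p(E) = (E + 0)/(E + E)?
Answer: -480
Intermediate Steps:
p(E) = ½ (p(E) = E/((2*E)) = E*(1/(2*E)) = ½)
g(W) = 2*W (g(W) = W/(½) = W*2 = 2*W)
a(U, Z) = -24 (a(U, Z) = -4 - 1*20 = -4 - 20 = -24)
a(x(6), 35)*g(10) = -48*10 = -24*20 = -480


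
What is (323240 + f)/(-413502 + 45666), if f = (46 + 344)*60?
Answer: -12380/13137 ≈ -0.94238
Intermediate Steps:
f = 23400 (f = 390*60 = 23400)
(323240 + f)/(-413502 + 45666) = (323240 + 23400)/(-413502 + 45666) = 346640/(-367836) = 346640*(-1/367836) = -12380/13137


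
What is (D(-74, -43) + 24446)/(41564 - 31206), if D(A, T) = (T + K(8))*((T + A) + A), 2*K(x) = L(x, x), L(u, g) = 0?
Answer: 32659/10358 ≈ 3.1530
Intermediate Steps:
K(x) = 0 (K(x) = (1/2)*0 = 0)
D(A, T) = T*(T + 2*A) (D(A, T) = (T + 0)*((T + A) + A) = T*((A + T) + A) = T*(T + 2*A))
(D(-74, -43) + 24446)/(41564 - 31206) = (-43*(-43 + 2*(-74)) + 24446)/(41564 - 31206) = (-43*(-43 - 148) + 24446)/10358 = (-43*(-191) + 24446)*(1/10358) = (8213 + 24446)*(1/10358) = 32659*(1/10358) = 32659/10358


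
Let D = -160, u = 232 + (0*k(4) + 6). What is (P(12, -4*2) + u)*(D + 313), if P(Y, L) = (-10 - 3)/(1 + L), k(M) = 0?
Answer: 256887/7 ≈ 36698.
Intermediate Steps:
P(Y, L) = -13/(1 + L)
u = 238 (u = 232 + (0*0 + 6) = 232 + (0 + 6) = 232 + 6 = 238)
(P(12, -4*2) + u)*(D + 313) = (-13/(1 - 4*2) + 238)*(-160 + 313) = (-13/(1 - 8) + 238)*153 = (-13/(-7) + 238)*153 = (-13*(-⅐) + 238)*153 = (13/7 + 238)*153 = (1679/7)*153 = 256887/7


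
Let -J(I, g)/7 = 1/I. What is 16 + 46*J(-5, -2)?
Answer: 402/5 ≈ 80.400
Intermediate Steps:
J(I, g) = -7/I
16 + 46*J(-5, -2) = 16 + 46*(-7/(-5)) = 16 + 46*(-7*(-1/5)) = 16 + 46*(7/5) = 16 + 322/5 = 402/5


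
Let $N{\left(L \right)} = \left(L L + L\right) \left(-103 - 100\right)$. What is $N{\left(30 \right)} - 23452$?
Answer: $-212242$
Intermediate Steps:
$N{\left(L \right)} = - 203 L - 203 L^{2}$ ($N{\left(L \right)} = \left(L^{2} + L\right) \left(-203\right) = \left(L + L^{2}\right) \left(-203\right) = - 203 L - 203 L^{2}$)
$N{\left(30 \right)} - 23452 = \left(-203\right) 30 \left(1 + 30\right) - 23452 = \left(-203\right) 30 \cdot 31 - 23452 = -188790 - 23452 = -212242$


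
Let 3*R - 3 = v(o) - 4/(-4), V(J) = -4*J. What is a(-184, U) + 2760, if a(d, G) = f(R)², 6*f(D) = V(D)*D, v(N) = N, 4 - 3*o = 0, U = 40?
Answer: 163237384/59049 ≈ 2764.4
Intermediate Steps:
o = 4/3 (o = 4/3 - ⅓*0 = 4/3 + 0 = 4/3 ≈ 1.3333)
R = 16/9 (R = 1 + (4/3 - 4/(-4))/3 = 1 + (4/3 - 4*(-1)/4)/3 = 1 + (4/3 - 1*(-1))/3 = 1 + (4/3 + 1)/3 = 1 + (⅓)*(7/3) = 1 + 7/9 = 16/9 ≈ 1.7778)
f(D) = -2*D²/3 (f(D) = ((-4*D)*D)/6 = (-4*D²)/6 = -2*D²/3)
a(d, G) = 262144/59049 (a(d, G) = (-2*(16/9)²/3)² = (-⅔*256/81)² = (-512/243)² = 262144/59049)
a(-184, U) + 2760 = 262144/59049 + 2760 = 163237384/59049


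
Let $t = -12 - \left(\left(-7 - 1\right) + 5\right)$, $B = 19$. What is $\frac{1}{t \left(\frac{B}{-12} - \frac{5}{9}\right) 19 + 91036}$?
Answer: $\frac{4}{365607} \approx 1.0941 \cdot 10^{-5}$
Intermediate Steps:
$t = -9$ ($t = -12 - \left(-8 + 5\right) = -12 - -3 = -12 + 3 = -9$)
$\frac{1}{t \left(\frac{B}{-12} - \frac{5}{9}\right) 19 + 91036} = \frac{1}{- 9 \left(\frac{19}{-12} - \frac{5}{9}\right) 19 + 91036} = \frac{1}{- 9 \left(19 \left(- \frac{1}{12}\right) - \frac{5}{9}\right) 19 + 91036} = \frac{1}{- 9 \left(- \frac{19}{12} - \frac{5}{9}\right) 19 + 91036} = \frac{1}{\left(-9\right) \left(- \frac{77}{36}\right) 19 + 91036} = \frac{1}{\frac{77}{4} \cdot 19 + 91036} = \frac{1}{\frac{1463}{4} + 91036} = \frac{1}{\frac{365607}{4}} = \frac{4}{365607}$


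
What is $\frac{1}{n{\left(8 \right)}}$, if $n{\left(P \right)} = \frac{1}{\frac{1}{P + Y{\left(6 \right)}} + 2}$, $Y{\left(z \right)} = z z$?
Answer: $\frac{89}{44} \approx 2.0227$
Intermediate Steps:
$Y{\left(z \right)} = z^{2}$
$n{\left(P \right)} = \frac{1}{2 + \frac{1}{36 + P}}$ ($n{\left(P \right)} = \frac{1}{\frac{1}{P + 6^{2}} + 2} = \frac{1}{\frac{1}{P + 36} + 2} = \frac{1}{\frac{1}{36 + P} + 2} = \frac{1}{2 + \frac{1}{36 + P}}$)
$\frac{1}{n{\left(8 \right)}} = \frac{1}{\frac{1}{73 + 2 \cdot 8} \left(36 + 8\right)} = \frac{1}{\frac{1}{73 + 16} \cdot 44} = \frac{1}{\frac{1}{89} \cdot 44} = \frac{1}{\frac{44}{89}} = \frac{89}{44}$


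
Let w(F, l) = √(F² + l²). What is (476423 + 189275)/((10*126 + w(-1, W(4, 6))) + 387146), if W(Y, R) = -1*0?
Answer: 665698/388407 ≈ 1.7139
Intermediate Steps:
W(Y, R) = 0
(476423 + 189275)/((10*126 + w(-1, W(4, 6))) + 387146) = (476423 + 189275)/((10*126 + √((-1)² + 0²)) + 387146) = 665698/((1260 + √(1 + 0)) + 387146) = 665698/((1260 + √1) + 387146) = 665698/((1260 + 1) + 387146) = 665698/(1261 + 387146) = 665698/388407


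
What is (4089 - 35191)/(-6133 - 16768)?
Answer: 31102/22901 ≈ 1.3581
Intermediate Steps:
(4089 - 35191)/(-6133 - 16768) = -31102/(-22901) = -31102*(-1/22901) = 31102/22901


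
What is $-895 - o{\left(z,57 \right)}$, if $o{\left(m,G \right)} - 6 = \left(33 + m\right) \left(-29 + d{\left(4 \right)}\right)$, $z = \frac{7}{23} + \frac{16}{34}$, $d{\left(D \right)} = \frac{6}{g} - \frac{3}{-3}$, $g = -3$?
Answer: $\frac{43889}{391} \approx 112.25$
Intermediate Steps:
$d{\left(D \right)} = -1$ ($d{\left(D \right)} = \frac{6}{-3} - \frac{3}{-3} = 6 \left(- \frac{1}{3}\right) - -1 = -2 + 1 = -1$)
$z = \frac{303}{391}$ ($z = 7 \cdot \frac{1}{23} + 16 \cdot \frac{1}{34} = \frac{7}{23} + \frac{8}{17} = \frac{303}{391} \approx 0.77494$)
$o{\left(m,G \right)} = -984 - 30 m$ ($o{\left(m,G \right)} = 6 + \left(33 + m\right) \left(-29 - 1\right) = 6 + \left(33 + m\right) \left(-30\right) = 6 - \left(990 + 30 m\right) = -984 - 30 m$)
$-895 - o{\left(z,57 \right)} = -895 - \left(-984 - \frac{9090}{391}\right) = -895 - - \frac{393834}{391} = -895 + \frac{393834}{391} = \frac{43889}{391}$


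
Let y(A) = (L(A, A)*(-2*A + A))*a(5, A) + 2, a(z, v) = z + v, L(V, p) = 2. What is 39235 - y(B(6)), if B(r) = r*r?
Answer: 42185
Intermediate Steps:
B(r) = r²
a(z, v) = v + z
y(A) = 2 - 2*A*(5 + A) (y(A) = (2*(-2*A + A))*(A + 5) + 2 = (2*(-A))*(5 + A) + 2 = (-2*A)*(5 + A) + 2 = -2*A*(5 + A) + 2 = 2 - 2*A*(5 + A))
39235 - y(B(6)) = 39235 - (2 - 2*6²*(5 + 6²)) = 39235 - (2 - 2*36*(5 + 36)) = 39235 - (2 - 2*36*41) = 39235 - (2 - 2952) = 39235 - 1*(-2950) = 39235 + 2950 = 42185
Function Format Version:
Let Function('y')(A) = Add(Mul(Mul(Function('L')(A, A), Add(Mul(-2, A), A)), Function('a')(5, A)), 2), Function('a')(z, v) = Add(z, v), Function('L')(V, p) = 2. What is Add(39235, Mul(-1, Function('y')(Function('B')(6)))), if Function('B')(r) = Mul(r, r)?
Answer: 42185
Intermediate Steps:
Function('B')(r) = Pow(r, 2)
Function('a')(z, v) = Add(v, z)
Function('y')(A) = Add(2, Mul(-2, A, Add(5, A))) (Function('y')(A) = Add(Mul(Mul(2, Add(Mul(-2, A), A)), Add(A, 5)), 2) = Add(Mul(Mul(2, Mul(-1, A)), Add(5, A)), 2) = Add(Mul(Mul(-2, A), Add(5, A)), 2) = Add(Mul(-2, A, Add(5, A)), 2) = Add(2, Mul(-2, A, Add(5, A))))
Add(39235, Mul(-1, Function('y')(Function('B')(6)))) = Add(39235, Mul(-1, Add(2, Mul(-2, Pow(6, 2), Add(5, Pow(6, 2)))))) = Add(39235, Mul(-1, Add(2, Mul(-2, 36, Add(5, 36))))) = Add(39235, Mul(-1, Add(2, Mul(-2, 36, 41)))) = Add(39235, Mul(-1, Add(2, -2952))) = Add(39235, Mul(-1, -2950)) = Add(39235, 2950) = 42185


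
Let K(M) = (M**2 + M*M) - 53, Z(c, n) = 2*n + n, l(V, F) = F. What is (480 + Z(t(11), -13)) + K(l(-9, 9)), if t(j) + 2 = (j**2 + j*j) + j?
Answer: 550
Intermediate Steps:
t(j) = -2 + j + 2*j**2 (t(j) = -2 + ((j**2 + j*j) + j) = -2 + ((j**2 + j**2) + j) = -2 + (2*j**2 + j) = -2 + (j + 2*j**2) = -2 + j + 2*j**2)
Z(c, n) = 3*n
K(M) = -53 + 2*M**2 (K(M) = (M**2 + M**2) - 53 = 2*M**2 - 53 = -53 + 2*M**2)
(480 + Z(t(11), -13)) + K(l(-9, 9)) = (480 + 3*(-13)) + (-53 + 2*9**2) = (480 - 39) + (-53 + 2*81) = 441 + (-53 + 162) = 441 + 109 = 550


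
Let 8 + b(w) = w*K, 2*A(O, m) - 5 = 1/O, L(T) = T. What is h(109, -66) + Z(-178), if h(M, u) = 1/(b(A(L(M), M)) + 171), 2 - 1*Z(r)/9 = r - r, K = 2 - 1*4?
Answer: 310087/17221 ≈ 18.006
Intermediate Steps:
K = -2 (K = 2 - 4 = -2)
A(O, m) = 5/2 + 1/(2*O)
b(w) = -8 - 2*w (b(w) = -8 + w*(-2) = -8 - 2*w)
Z(r) = 18 (Z(r) = 18 - 9*(r - r) = 18 - 9*0 = 18 + 0 = 18)
h(M, u) = 1/(163 - (1 + 5*M)/M) (h(M, u) = 1/((-8 - (1 + 5*M)/M) + 171) = 1/(163 - (1 + 5*M)/M))
h(109, -66) + Z(-178) = 109/(-1 + 158*109) + 18 = 109/(-1 + 17222) + 18 = 109/17221 + 18 = 310087/17221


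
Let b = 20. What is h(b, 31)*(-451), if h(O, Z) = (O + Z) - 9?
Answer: -18942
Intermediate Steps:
h(O, Z) = -9 + O + Z
h(b, 31)*(-451) = (-9 + 20 + 31)*(-451) = 42*(-451) = -18942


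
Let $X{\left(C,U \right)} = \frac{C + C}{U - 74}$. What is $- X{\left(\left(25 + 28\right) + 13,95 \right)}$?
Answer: $- \frac{44}{7} \approx -6.2857$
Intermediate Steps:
$X{\left(C,U \right)} = \frac{2 C}{-74 + U}$
$- X{\left(\left(25 + 28\right) + 13,95 \right)} = - \frac{2 \left(\left(25 + 28\right) + 13\right)}{-74 + 95} = - \frac{2 \left(53 + 13\right)}{21} = - \frac{2 \cdot 66}{21} = \left(-1\right) \frac{44}{7} = - \frac{44}{7}$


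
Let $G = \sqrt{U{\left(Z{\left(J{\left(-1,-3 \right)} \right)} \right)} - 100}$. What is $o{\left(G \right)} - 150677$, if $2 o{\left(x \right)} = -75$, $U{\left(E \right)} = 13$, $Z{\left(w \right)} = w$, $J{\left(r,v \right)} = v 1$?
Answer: $- \frac{301429}{2} \approx -1.5071 \cdot 10^{5}$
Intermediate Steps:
$J{\left(r,v \right)} = v$
$G = i \sqrt{87}$ ($G = \sqrt{13 - 100} = \sqrt{-87} = i \sqrt{87} \approx 9.3274 i$)
$o{\left(x \right)} = - \frac{75}{2}$ ($o{\left(x \right)} = \frac{1}{2} \left(-75\right) = - \frac{75}{2}$)
$o{\left(G \right)} - 150677 = - \frac{75}{2} - 150677 = - \frac{301429}{2}$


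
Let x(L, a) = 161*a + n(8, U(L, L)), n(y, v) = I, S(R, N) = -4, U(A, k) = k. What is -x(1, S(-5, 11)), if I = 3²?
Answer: 635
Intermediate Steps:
I = 9
n(y, v) = 9
x(L, a) = 9 + 161*a (x(L, a) = 161*a + 9 = 9 + 161*a)
-x(1, S(-5, 11)) = -(9 + 161*(-4)) = -(9 - 644) = -1*(-635) = 635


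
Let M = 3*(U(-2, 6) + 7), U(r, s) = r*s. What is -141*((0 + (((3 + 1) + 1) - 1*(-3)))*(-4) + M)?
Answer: 6627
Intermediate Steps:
M = -15 (M = 3*(-2*6 + 7) = 3*(-12 + 7) = 3*(-5) = -15)
-141*((0 + (((3 + 1) + 1) - 1*(-3)))*(-4) + M) = -141*((0 + (((3 + 1) + 1) - 1*(-3)))*(-4) - 15) = -141*((0 + ((4 + 1) + 3))*(-4) - 15) = -141*((0 + (5 + 3))*(-4) - 15) = -141*((0 + 8)*(-4) - 15) = -141*(8*(-4) - 15) = -141*(-32 - 15) = -141*(-47) = 6627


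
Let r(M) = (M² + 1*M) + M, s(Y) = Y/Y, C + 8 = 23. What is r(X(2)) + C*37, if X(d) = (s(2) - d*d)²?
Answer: 654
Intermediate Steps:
C = 15 (C = -8 + 23 = 15)
s(Y) = 1
X(d) = (1 - d²)² (X(d) = (1 - d*d)² = (1 - d²)²)
r(M) = M² + 2*M (r(M) = (M² + M) + M = (M + M²) + M = M² + 2*M)
r(X(2)) + C*37 = (-1 + 2²)²*(2 + (-1 + 2²)²) + 15*37 = (-1 + 4)²*(2 + (-1 + 4)²) + 555 = 3²*(2 + 3²) + 555 = 9*(2 + 9) + 555 = 9*11 + 555 = 99 + 555 = 654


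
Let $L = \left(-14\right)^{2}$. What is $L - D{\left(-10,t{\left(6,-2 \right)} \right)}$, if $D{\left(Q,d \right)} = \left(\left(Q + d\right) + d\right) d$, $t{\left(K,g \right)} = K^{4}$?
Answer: $-3346076$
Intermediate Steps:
$D{\left(Q,d \right)} = d \left(Q + 2 d\right)$ ($D{\left(Q,d \right)} = \left(Q + 2 d\right) d = d \left(Q + 2 d\right)$)
$L = 196$
$L - D{\left(-10,t{\left(6,-2 \right)} \right)} = 196 - 6^{4} \left(-10 + 2 \cdot 6^{4}\right) = 196 - 1296 \left(-10 + 2 \cdot 1296\right) = 196 - 1296 \left(-10 + 2592\right) = 196 - 1296 \cdot 2582 = 196 - 3346272 = -3346076$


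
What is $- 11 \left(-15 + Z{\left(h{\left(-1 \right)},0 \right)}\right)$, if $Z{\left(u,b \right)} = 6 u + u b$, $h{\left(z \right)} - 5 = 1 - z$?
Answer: $-297$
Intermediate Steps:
$h{\left(z \right)} = 6 - z$ ($h{\left(z \right)} = 5 - \left(-1 + z\right) = 6 - z$)
$Z{\left(u,b \right)} = 6 u + b u$
$- 11 \left(-15 + Z{\left(h{\left(-1 \right)},0 \right)}\right) = - 11 \left(-15 + \left(6 - -1\right) \left(6 + 0\right)\right) = - 11 \left(-15 + \left(6 + 1\right) 6\right) = - 11 \left(-15 + 7 \cdot 6\right) = - 11 \left(-15 + 42\right) = \left(-11\right) 27 = -297$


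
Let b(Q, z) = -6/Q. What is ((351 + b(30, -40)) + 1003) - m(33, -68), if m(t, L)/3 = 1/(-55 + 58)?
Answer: 6764/5 ≈ 1352.8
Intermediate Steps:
m(t, L) = 1 (m(t, L) = 3/(-55 + 58) = 3/3 = 3*(1/3) = 1)
((351 + b(30, -40)) + 1003) - m(33, -68) = ((351 - 6/30) + 1003) - 1*1 = ((351 - 6*1/30) + 1003) - 1 = ((351 - 1/5) + 1003) - 1 = (1754/5 + 1003) - 1 = 6769/5 - 1 = 6764/5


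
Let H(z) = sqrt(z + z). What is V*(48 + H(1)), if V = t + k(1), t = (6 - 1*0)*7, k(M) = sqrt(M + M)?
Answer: 2018 + 90*sqrt(2) ≈ 2145.3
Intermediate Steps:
k(M) = sqrt(2)*sqrt(M) (k(M) = sqrt(2*M) = sqrt(2)*sqrt(M))
t = 42 (t = (6 + 0)*7 = 6*7 = 42)
H(z) = sqrt(2)*sqrt(z) (H(z) = sqrt(2*z) = sqrt(2)*sqrt(z))
V = 42 + sqrt(2) (V = 42 + sqrt(2)*sqrt(1) = 42 + sqrt(2)*1 = 42 + sqrt(2) ≈ 43.414)
V*(48 + H(1)) = (42 + sqrt(2))*(48 + sqrt(2)*sqrt(1)) = (42 + sqrt(2))*(48 + sqrt(2)*1) = (42 + sqrt(2))*(48 + sqrt(2))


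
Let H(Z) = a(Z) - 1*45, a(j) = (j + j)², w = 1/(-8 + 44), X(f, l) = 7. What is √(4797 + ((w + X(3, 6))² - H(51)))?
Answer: I*√7144343/36 ≈ 74.247*I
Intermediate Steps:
w = 1/36 ≈ 0.027778
a(j) = 4*j² (a(j) = (2*j)² = 4*j²)
H(Z) = -45 + 4*Z² (H(Z) = 4*Z² - 1*45 = 4*Z² - 45 = -45 + 4*Z²)
√(4797 + ((w + X(3, 6))² - H(51))) = √(4797 + ((1/36 + 7)² - (-45 + 4*51²))) = √(4797 + ((253/36)² - (-45 + 4*2601))) = √(4797 + (64009/1296 - (-45 + 10404))) = √(4797 + (64009/1296 - 1*10359)) = √(4797 + (64009/1296 - 10359)) = √(4797 - 13361255/1296) = √(-7144343/1296) = I*√7144343/36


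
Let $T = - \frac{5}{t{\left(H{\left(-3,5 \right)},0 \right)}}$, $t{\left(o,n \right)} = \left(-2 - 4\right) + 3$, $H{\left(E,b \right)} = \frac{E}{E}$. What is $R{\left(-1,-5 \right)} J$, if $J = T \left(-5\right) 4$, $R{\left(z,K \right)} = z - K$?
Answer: $- \frac{400}{3} \approx -133.33$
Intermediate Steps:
$H{\left(E,b \right)} = 1$
$t{\left(o,n \right)} = -3$ ($t{\left(o,n \right)} = -6 + 3 = -3$)
$T = \frac{5}{3}$ ($T = - \frac{5}{-3} = \left(-5\right) \left(- \frac{1}{3}\right) = \frac{5}{3} \approx 1.6667$)
$J = - \frac{100}{3}$ ($J = \frac{5}{3} \left(-5\right) 4 = \left(- \frac{25}{3}\right) 4 = - \frac{100}{3} \approx -33.333$)
$R{\left(-1,-5 \right)} J = \left(-1 - -5\right) \left(- \frac{100}{3}\right) = \left(-1 + 5\right) \left(- \frac{100}{3}\right) = 4 \left(- \frac{100}{3}\right) = - \frac{400}{3}$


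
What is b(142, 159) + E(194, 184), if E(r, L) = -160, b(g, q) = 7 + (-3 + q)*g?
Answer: 21999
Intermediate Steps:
b(g, q) = 7 + g*(-3 + q)
b(142, 159) + E(194, 184) = (7 - 3*142 + 142*159) - 160 = (7 - 426 + 22578) - 160 = 22159 - 160 = 21999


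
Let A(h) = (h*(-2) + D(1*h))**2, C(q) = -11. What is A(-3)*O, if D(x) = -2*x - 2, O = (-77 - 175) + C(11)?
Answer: -26300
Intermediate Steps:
O = -263 (O = (-77 - 175) - 11 = -252 - 11 = -263)
D(x) = -2 - 2*x
A(h) = (-2 - 4*h)**2 (A(h) = (h*(-2) + (-2 - 2*h))**2 = (-2*h + (-2 - 2*h))**2 = (-2 - 4*h)**2)
A(-3)*O = (4*(1 + 2*(-3))**2)*(-263) = (4*(1 - 6)**2)*(-263) = (4*(-5)**2)*(-263) = (4*25)*(-263) = 100*(-263) = -26300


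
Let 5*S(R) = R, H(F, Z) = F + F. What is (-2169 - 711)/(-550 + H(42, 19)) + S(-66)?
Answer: -8178/1165 ≈ -7.0197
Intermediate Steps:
H(F, Z) = 2*F
S(R) = R/5
(-2169 - 711)/(-550 + H(42, 19)) + S(-66) = (-2169 - 711)/(-550 + 2*42) + (⅕)*(-66) = -2880/(-550 + 84) - 66/5 = -2880/(-466) - 66/5 = -2880*(-1/466) - 66/5 = 1440/233 - 66/5 = -8178/1165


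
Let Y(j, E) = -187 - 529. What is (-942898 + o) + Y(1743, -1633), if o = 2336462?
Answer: 1392848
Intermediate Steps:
Y(j, E) = -716
(-942898 + o) + Y(1743, -1633) = (-942898 + 2336462) - 716 = 1393564 - 716 = 1392848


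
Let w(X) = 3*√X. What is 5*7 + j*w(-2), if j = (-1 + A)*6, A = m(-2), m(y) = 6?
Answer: 35 + 90*I*√2 ≈ 35.0 + 127.28*I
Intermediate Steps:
A = 6
j = 30 (j = (-1 + 6)*6 = 5*6 = 30)
5*7 + j*w(-2) = 5*7 + 30*(3*√(-2)) = 35 + 30*(3*(I*√2)) = 35 + 30*(3*I*√2) = 35 + 90*I*√2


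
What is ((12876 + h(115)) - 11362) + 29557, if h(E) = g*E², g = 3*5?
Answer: 229446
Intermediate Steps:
g = 15
h(E) = 15*E²
((12876 + h(115)) - 11362) + 29557 = ((12876 + 15*115²) - 11362) + 29557 = ((12876 + 15*13225) - 11362) + 29557 = ((12876 + 198375) - 11362) + 29557 = (211251 - 11362) + 29557 = 199889 + 29557 = 229446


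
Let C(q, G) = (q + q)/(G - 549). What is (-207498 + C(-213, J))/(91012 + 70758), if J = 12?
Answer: -530600/413669 ≈ -1.2827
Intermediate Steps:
C(q, G) = 2*q/(-549 + G) (C(q, G) = (2*q)/(-549 + G) = 2*q/(-549 + G))
(-207498 + C(-213, J))/(91012 + 70758) = (-207498 + 2*(-213)/(-549 + 12))/(91012 + 70758) = (-207498 + 2*(-213)/(-537))/161770 = (-207498 + 2*(-213)*(-1/537))*(1/161770) = (-207498 + 142/179)*(1/161770) = -37142000/179*1/161770 = -530600/413669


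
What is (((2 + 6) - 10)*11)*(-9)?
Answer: 198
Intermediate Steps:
(((2 + 6) - 10)*11)*(-9) = ((8 - 10)*11)*(-9) = -2*11*(-9) = -22*(-9) = 198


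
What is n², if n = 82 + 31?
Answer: 12769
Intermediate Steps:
n = 113
n² = 113² = 12769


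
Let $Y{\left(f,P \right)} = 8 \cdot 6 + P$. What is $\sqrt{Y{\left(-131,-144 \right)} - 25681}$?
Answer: $i \sqrt{25777} \approx 160.55 i$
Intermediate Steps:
$Y{\left(f,P \right)} = 48 + P$
$\sqrt{Y{\left(-131,-144 \right)} - 25681} = \sqrt{\left(48 - 144\right) - 25681} = \sqrt{-96 - 25681} = \sqrt{-25777} = i \sqrt{25777}$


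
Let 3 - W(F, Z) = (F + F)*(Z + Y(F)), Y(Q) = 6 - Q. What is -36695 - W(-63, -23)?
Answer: -42494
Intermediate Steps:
W(F, Z) = 3 - 2*F*(6 + Z - F) (W(F, Z) = 3 - (F + F)*(Z + (6 - F)) = 3 - 2*F*(6 + Z - F))
-36695 - W(-63, -23) = -36695 - (3 - 2*(-63)*(-23) + 2*(-63)*(-6 - 63)) = -36695 - (3 - 2898 + 2*(-63)*(-69)) = -36695 - (3 - 2898 + 8694) = -36695 - 1*5799 = -36695 - 5799 = -42494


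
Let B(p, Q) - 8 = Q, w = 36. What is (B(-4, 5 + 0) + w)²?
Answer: 2401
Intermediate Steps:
B(p, Q) = 8 + Q
(B(-4, 5 + 0) + w)² = ((8 + (5 + 0)) + 36)² = ((8 + 5) + 36)² = (13 + 36)² = 49² = 2401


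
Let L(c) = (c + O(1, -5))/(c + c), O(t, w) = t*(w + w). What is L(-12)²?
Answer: 121/144 ≈ 0.84028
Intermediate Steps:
O(t, w) = 2*t*w (O(t, w) = t*(2*w) = 2*t*w)
L(c) = (-10 + c)/(2*c) (L(c) = (c + 2*1*(-5))/(c + c) = (c - 10)/((2*c)) = (-10 + c)*(1/(2*c)) = (-10 + c)/(2*c))
L(-12)² = ((½)*(-10 - 12)/(-12))² = ((½)*(-1/12)*(-22))² = (11/12)² = 121/144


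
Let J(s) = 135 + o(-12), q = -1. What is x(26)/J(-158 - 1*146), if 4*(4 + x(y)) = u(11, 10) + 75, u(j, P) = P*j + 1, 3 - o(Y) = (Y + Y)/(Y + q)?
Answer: 221/708 ≈ 0.31215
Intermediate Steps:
o(Y) = 3 - 2*Y/(-1 + Y) (o(Y) = 3 - (Y + Y)/(Y - 1) = 3 - 2*Y/(-1 + Y))
u(j, P) = 1 + P*j
x(y) = 85/2 (x(y) = -4 + ((1 + 10*11) + 75)/4 = -4 + ((1 + 110) + 75)/4 = -4 + (111 + 75)/4 = -4 + (1/4)*186 = -4 + 93/2 = 85/2)
J(s) = 1770/13 (J(s) = 135 + (-3 - 12)/(-1 - 12) = 135 - 15/(-13) = 135 - 1/13*(-15) = 135 + 15/13 = 1770/13)
x(26)/J(-158 - 1*146) = 85/(2*(1770/13)) = (85/2)*(13/1770) = 221/708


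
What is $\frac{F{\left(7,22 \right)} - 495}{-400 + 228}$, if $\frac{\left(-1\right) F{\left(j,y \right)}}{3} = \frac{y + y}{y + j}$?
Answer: $\frac{14487}{4988} \approx 2.9044$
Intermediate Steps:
$F{\left(j,y \right)} = - \frac{6 y}{j + y}$ ($F{\left(j,y \right)} = - 3 \frac{y + y}{y + j} = - 3 \frac{2 y}{j + y} = - \frac{6 y}{j + y}$)
$\frac{F{\left(7,22 \right)} - 495}{-400 + 228} = \frac{\left(-6\right) 22 \frac{1}{7 + 22} - 495}{-400 + 228} = \frac{\left(-6\right) 22 \cdot \frac{1}{29} - 495}{-172} = \left(\left(-6\right) 22 \cdot \frac{1}{29} - 495\right) \left(- \frac{1}{172}\right) = \left(- \frac{132}{29} - 495\right) \left(- \frac{1}{172}\right) = \left(- \frac{14487}{29}\right) \left(- \frac{1}{172}\right) = \frac{14487}{4988}$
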